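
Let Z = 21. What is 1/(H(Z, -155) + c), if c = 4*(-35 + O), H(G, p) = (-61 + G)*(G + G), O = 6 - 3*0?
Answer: -1/1796 ≈ -0.00055679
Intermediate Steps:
O = 6 (O = 6 + 0 = 6)
H(G, p) = 2*G*(-61 + G) (H(G, p) = (-61 + G)*(2*G) = 2*G*(-61 + G))
c = -116 (c = 4*(-35 + 6) = 4*(-29) = -116)
1/(H(Z, -155) + c) = 1/(2*21*(-61 + 21) - 116) = 1/(2*21*(-40) - 116) = 1/(-1680 - 116) = 1/(-1796) = -1/1796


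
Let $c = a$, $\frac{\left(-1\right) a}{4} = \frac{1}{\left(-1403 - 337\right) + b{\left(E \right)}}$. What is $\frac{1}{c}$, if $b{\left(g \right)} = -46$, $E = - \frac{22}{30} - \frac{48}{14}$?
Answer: $\frac{893}{2} \approx 446.5$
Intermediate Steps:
$E = - \frac{437}{105}$ ($E = \left(-22\right) \frac{1}{30} - \frac{24}{7} = - \frac{11}{15} - \frac{24}{7} = - \frac{437}{105} \approx -4.1619$)
$a = \frac{2}{893}$ ($a = - \frac{4}{\left(-1403 - 337\right) - 46} = - \frac{4}{-1740 - 46} = - \frac{4}{-1786} = \left(-4\right) \left(- \frac{1}{1786}\right) = \frac{2}{893} \approx 0.0022396$)
$c = \frac{2}{893} \approx 0.0022396$
$\frac{1}{c} = \frac{1}{\frac{2}{893}} = \frac{893}{2}$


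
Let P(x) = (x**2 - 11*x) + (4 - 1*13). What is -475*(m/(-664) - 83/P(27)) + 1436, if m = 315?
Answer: 492801767/280872 ≈ 1754.5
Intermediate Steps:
P(x) = -9 + x**2 - 11*x (P(x) = (x**2 - 11*x) + (4 - 13) = (x**2 - 11*x) - 9 = -9 + x**2 - 11*x)
-475*(m/(-664) - 83/P(27)) + 1436 = -475*(315/(-664) - 83/(-9 + 27**2 - 11*27)) + 1436 = -475*(315*(-1/664) - 83/(-9 + 729 - 297)) + 1436 = -475*(-315/664 - 83/423) + 1436 = -475*(-188357/280872) + 1436 = 89469575/280872 + 1436 = 492801767/280872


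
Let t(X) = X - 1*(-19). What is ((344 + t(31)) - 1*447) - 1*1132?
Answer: -1185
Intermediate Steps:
t(X) = 19 + X (t(X) = X + 19 = 19 + X)
((344 + t(31)) - 1*447) - 1*1132 = ((344 + (19 + 31)) - 1*447) - 1*1132 = ((344 + 50) - 447) - 1132 = (394 - 447) - 1132 = -53 - 1132 = -1185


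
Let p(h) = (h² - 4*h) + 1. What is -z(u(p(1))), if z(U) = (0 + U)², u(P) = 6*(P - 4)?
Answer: -1296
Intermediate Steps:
p(h) = 1 + h² - 4*h
u(P) = -24 + 6*P (u(P) = 6*(-4 + P) = -24 + 6*P)
z(U) = U²
-z(u(p(1))) = -(-24 + 6*(1 + 1² - 4*1))² = -(-24 + 6*(1 + 1 - 4))² = -(-24 + 6*(-2))² = -(-24 - 12)² = -1*(-36)² = -1*1296 = -1296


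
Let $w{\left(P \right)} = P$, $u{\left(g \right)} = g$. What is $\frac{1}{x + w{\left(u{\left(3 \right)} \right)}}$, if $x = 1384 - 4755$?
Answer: $- \frac{1}{3368} \approx -0.00029691$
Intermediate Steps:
$x = -3371$ ($x = 1384 - 4755 = -3371$)
$\frac{1}{x + w{\left(u{\left(3 \right)} \right)}} = \frac{1}{-3371 + 3} = \frac{1}{-3368} = - \frac{1}{3368}$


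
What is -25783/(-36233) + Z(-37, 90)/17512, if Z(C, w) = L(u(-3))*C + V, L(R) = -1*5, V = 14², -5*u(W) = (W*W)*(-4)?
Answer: 24490351/33395384 ≈ 0.73335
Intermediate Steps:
u(W) = 4*W²/5 (u(W) = -W*W*(-4)/5 = -W²*(-4)/5 = -(-4)*W²/5 = 4*W²/5)
V = 196
L(R) = -5
Z(C, w) = 196 - 5*C (Z(C, w) = -5*C + 196 = 196 - 5*C)
-25783/(-36233) + Z(-37, 90)/17512 = -25783/(-36233) + (196 - 5*(-37))/17512 = -25783*(-1/36233) + (196 + 185)*(1/17512) = 1357/1907 + 381*(1/17512) = 1357/1907 + 381/17512 = 24490351/33395384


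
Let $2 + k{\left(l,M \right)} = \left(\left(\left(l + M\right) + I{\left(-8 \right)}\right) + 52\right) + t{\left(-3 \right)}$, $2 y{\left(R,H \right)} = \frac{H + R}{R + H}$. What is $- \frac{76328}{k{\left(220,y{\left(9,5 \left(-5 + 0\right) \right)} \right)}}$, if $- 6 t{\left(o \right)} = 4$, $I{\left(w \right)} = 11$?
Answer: $- \frac{457968}{1685} \approx -271.79$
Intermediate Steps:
$t{\left(o \right)} = - \frac{2}{3}$ ($t{\left(o \right)} = \left(- \frac{1}{6}\right) 4 = - \frac{2}{3}$)
$y{\left(R,H \right)} = \frac{1}{2}$ ($y{\left(R,H \right)} = \frac{\left(H + R\right) \frac{1}{R + H}}{2} = \frac{\left(H + R\right) \frac{1}{H + R}}{2} = \frac{1}{2} \cdot 1 = \frac{1}{2}$)
$k{\left(l,M \right)} = \frac{181}{3} + M + l$ ($k{\left(l,M \right)} = -2 - \left(- \frac{187}{3} - M - l\right) = -2 + \left(\frac{187}{3} + M + l\right) = \frac{181}{3} + M + l$)
$- \frac{76328}{k{\left(220,y{\left(9,5 \left(-5 + 0\right) \right)} \right)}} = - \frac{76328}{\frac{181}{3} + \frac{1}{2} + 220} = - \frac{76328}{\frac{1685}{6}} = \left(-76328\right) \frac{6}{1685} = - \frac{457968}{1685}$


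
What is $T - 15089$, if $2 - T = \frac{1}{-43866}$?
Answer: $- \frac{661806341}{43866} \approx -15087.0$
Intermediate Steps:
$T = \frac{87733}{43866}$ ($T = 2 - \frac{1}{-43866} = 2 - - \frac{1}{43866} = 2 + \frac{1}{43866} = \frac{87733}{43866} \approx 2.0$)
$T - 15089 = \frac{87733}{43866} - 15089 = - \frac{661806341}{43866}$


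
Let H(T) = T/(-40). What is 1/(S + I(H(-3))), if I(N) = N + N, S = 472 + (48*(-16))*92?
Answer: -20/1403677 ≈ -1.4248e-5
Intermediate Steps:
H(T) = -T/40 (H(T) = T*(-1/40) = -T/40)
S = -70184 (S = 472 - 768*92 = 472 - 70656 = -70184)
I(N) = 2*N
1/(S + I(H(-3))) = 1/(-70184 + 2*(-1/40*(-3))) = 1/(-70184 + 2*(3/40)) = 1/(-70184 + 3/20) = 1/(-1403677/20) = -20/1403677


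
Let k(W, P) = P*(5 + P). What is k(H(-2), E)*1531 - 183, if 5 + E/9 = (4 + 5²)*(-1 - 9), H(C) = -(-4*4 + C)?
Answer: 10771733067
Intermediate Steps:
H(C) = 16 - C (H(C) = -(-16 + C) = 16 - C)
E = -2655 (E = -45 + 9*((4 + 5²)*(-1 - 9)) = -45 + 9*((4 + 25)*(-10)) = -45 + 9*(29*(-10)) = -45 + 9*(-290) = -45 - 2610 = -2655)
k(H(-2), E)*1531 - 183 = -2655*(5 - 2655)*1531 - 183 = -2655*(-2650)*1531 - 183 = 7035750*1531 - 183 = 10771733250 - 183 = 10771733067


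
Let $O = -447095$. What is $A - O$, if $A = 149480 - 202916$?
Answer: $393659$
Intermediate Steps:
$A = -53436$ ($A = 149480 - 202916 = -53436$)
$A - O = -53436 - -447095 = -53436 + 447095 = 393659$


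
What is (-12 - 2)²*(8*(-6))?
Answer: -9408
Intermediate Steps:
(-12 - 2)²*(8*(-6)) = (-14)²*(-48) = 196*(-48) = -9408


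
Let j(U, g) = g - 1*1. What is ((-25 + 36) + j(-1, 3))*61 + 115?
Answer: 908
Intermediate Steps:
j(U, g) = -1 + g (j(U, g) = g - 1 = -1 + g)
((-25 + 36) + j(-1, 3))*61 + 115 = ((-25 + 36) + (-1 + 3))*61 + 115 = (11 + 2)*61 + 115 = 13*61 + 115 = 793 + 115 = 908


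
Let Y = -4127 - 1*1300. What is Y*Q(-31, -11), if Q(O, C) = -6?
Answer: 32562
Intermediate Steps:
Y = -5427 (Y = -4127 - 1300 = -5427)
Y*Q(-31, -11) = -5427*(-6) = 32562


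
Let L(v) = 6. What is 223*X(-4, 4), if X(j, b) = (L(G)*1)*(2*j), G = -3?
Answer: -10704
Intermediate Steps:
X(j, b) = 12*j (X(j, b) = (6*1)*(2*j) = 6*(2*j) = 12*j)
223*X(-4, 4) = 223*(12*(-4)) = 223*(-48) = -10704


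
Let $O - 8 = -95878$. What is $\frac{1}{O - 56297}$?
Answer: $- \frac{1}{152167} \approx -6.5717 \cdot 10^{-6}$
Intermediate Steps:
$O = -95870$ ($O = 8 - 95878 = -95870$)
$\frac{1}{O - 56297} = \frac{1}{-95870 - 56297} = \frac{1}{-152167} = - \frac{1}{152167}$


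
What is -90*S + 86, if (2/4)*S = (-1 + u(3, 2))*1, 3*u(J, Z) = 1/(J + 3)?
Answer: 256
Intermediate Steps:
u(J, Z) = 1/(3*(3 + J)) (u(J, Z) = 1/(3*(J + 3)) = 1/(3*(3 + J)))
S = -17/9 (S = 2*((-1 + 1/(3*(3 + 3)))*1) = 2*((-1 + (1/3)/6)*1) = 2*((-1 + (1/3)*(1/6))*1) = 2*((-1 + 1/18)*1) = 2*(-17/18*1) = 2*(-17/18) = -17/9 ≈ -1.8889)
-90*S + 86 = -90*(-17/9) + 86 = 170 + 86 = 256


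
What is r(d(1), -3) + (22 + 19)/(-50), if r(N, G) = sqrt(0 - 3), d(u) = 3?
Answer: -41/50 + I*sqrt(3) ≈ -0.82 + 1.732*I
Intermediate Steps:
r(N, G) = I*sqrt(3) (r(N, G) = sqrt(-3) = I*sqrt(3))
r(d(1), -3) + (22 + 19)/(-50) = I*sqrt(3) + (22 + 19)/(-50) = I*sqrt(3) + 41*(-1/50) = I*sqrt(3) - 41/50 = -41/50 + I*sqrt(3)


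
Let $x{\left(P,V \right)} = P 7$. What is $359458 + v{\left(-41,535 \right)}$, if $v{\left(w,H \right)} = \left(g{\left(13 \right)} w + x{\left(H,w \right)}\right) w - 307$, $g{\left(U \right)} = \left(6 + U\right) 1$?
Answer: $237545$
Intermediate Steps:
$x{\left(P,V \right)} = 7 P$
$g{\left(U \right)} = 6 + U$
$v{\left(w,H \right)} = -307 + w \left(7 H + 19 w\right)$ ($v{\left(w,H \right)} = \left(\left(6 + 13\right) w + 7 H\right) w - 307 = \left(19 w + 7 H\right) w - 307 = \left(7 H + 19 w\right) w - 307 = w \left(7 H + 19 w\right) - 307 = -307 + w \left(7 H + 19 w\right)$)
$359458 + v{\left(-41,535 \right)} = 359458 + \left(-307 + 19 \left(-41\right)^{2} + 7 \cdot 535 \left(-41\right)\right) = 359458 - 121913 = 237545$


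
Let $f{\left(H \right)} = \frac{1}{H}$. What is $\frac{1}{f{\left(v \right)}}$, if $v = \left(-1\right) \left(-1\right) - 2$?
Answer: $-1$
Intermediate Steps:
$v = -1$ ($v = 1 - 2 = -1$)
$\frac{1}{f{\left(v \right)}} = \frac{1}{\frac{1}{-1}} = \frac{1}{-1} = -1$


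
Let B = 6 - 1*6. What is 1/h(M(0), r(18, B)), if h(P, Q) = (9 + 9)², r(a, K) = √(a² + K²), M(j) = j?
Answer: 1/324 ≈ 0.0030864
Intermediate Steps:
B = 0 (B = 6 - 6 = 0)
r(a, K) = √(K² + a²)
h(P, Q) = 324 (h(P, Q) = 18² = 324)
1/h(M(0), r(18, B)) = 1/324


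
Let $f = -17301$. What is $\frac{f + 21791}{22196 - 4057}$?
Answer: $\frac{4490}{18139} \approx 0.24753$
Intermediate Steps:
$\frac{f + 21791}{22196 - 4057} = \frac{-17301 + 21791}{22196 - 4057} = \frac{4490}{18139}$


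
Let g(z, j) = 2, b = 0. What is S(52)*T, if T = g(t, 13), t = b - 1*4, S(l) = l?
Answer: 104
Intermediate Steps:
t = -4 (t = 0 - 1*4 = 0 - 4 = -4)
T = 2
S(52)*T = 52*2 = 104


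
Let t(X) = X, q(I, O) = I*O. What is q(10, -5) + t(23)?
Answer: -27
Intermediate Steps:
q(10, -5) + t(23) = 10*(-5) + 23 = -50 + 23 = -27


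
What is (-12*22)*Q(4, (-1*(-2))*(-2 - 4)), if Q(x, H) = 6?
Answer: -1584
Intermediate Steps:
(-12*22)*Q(4, (-1*(-2))*(-2 - 4)) = -12*22*6 = -264*6 = -1584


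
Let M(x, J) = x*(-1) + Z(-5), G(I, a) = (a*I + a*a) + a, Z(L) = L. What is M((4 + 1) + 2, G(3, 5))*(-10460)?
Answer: 125520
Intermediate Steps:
G(I, a) = a + a² + I*a (G(I, a) = (I*a + a²) + a = (a² + I*a) + a = a + a² + I*a)
M(x, J) = -5 - x (M(x, J) = x*(-1) - 5 = -x - 5 = -5 - x)
M((4 + 1) + 2, G(3, 5))*(-10460) = (-5 - ((4 + 1) + 2))*(-10460) = (-5 - (5 + 2))*(-10460) = (-5 - 1*7)*(-10460) = (-5 - 7)*(-10460) = -12*(-10460) = 125520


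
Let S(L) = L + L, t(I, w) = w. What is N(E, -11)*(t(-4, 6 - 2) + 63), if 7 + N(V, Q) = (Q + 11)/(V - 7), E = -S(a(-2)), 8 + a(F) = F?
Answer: -469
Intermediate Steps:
a(F) = -8 + F
S(L) = 2*L
E = 20 (E = -2*(-8 - 2) = -2*(-10) = -1*(-20) = 20)
N(V, Q) = -7 + (11 + Q)/(-7 + V) (N(V, Q) = -7 + (Q + 11)/(V - 7) = -7 + (11 + Q)/(-7 + V))
N(E, -11)*(t(-4, 6 - 2) + 63) = ((60 - 11 - 7*20)/(-7 + 20))*((6 - 2) + 63) = ((60 - 11 - 140)/13)*(4 + 63) = ((1/13)*(-91))*67 = -7*67 = -469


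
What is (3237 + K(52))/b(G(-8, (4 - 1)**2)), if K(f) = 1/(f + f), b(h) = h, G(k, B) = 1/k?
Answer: -336649/13 ≈ -25896.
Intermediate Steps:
K(f) = 1/(2*f)
(3237 + K(52))/b(G(-8, (4 - 1)**2)) = (3237 + (1/2)/52)/(1/(-8)) = (3237 + (1/2)*(1/52))/(-1/8) = (3237 + 1/104)*(-8) = (336649/104)*(-8) = -336649/13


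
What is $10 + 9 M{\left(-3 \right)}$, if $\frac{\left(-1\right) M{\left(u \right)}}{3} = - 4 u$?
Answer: $-314$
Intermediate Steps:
$M{\left(u \right)} = 12 u$ ($M{\left(u \right)} = - 3 \left(- 4 u\right) = 12 u$)
$10 + 9 M{\left(-3 \right)} = 10 + 9 \cdot 12 \left(-3\right) = 10 + 9 \left(-36\right) = 10 - 324 = -314$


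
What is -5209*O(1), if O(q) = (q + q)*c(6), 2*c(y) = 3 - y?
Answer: 15627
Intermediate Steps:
c(y) = 3/2 - y/2 (c(y) = (3 - y)/2 = 3/2 - y/2)
O(q) = -3*q (O(q) = (q + q)*(3/2 - 1/2*6) = (2*q)*(3/2 - 3) = (2*q)*(-3/2) = -3*q)
-5209*O(1) = -(-15627) = -5209*(-3) = 15627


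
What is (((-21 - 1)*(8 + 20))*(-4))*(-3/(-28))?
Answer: 264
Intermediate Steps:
(((-21 - 1)*(8 + 20))*(-4))*(-3/(-28)) = (-22*28*(-4))*(-3*(-1/28)) = -616*(-4)*(3/28) = 2464*(3/28) = 264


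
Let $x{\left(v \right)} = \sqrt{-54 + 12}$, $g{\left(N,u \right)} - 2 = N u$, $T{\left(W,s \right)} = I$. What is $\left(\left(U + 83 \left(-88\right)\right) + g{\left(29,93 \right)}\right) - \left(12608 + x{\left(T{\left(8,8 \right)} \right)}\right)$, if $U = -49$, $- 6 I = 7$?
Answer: $-17262 - i \sqrt{42} \approx -17262.0 - 6.4807 i$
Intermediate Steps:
$I = - \frac{7}{6}$ ($I = \left(- \frac{1}{6}\right) 7 = - \frac{7}{6} \approx -1.1667$)
$T{\left(W,s \right)} = - \frac{7}{6}$
$g{\left(N,u \right)} = 2 + N u$
$x{\left(v \right)} = i \sqrt{42}$ ($x{\left(v \right)} = \sqrt{-42} = i \sqrt{42}$)
$\left(\left(U + 83 \left(-88\right)\right) + g{\left(29,93 \right)}\right) - \left(12608 + x{\left(T{\left(8,8 \right)} \right)}\right) = \left(\left(-49 + 83 \left(-88\right)\right) + \left(2 + 29 \cdot 93\right)\right) - \left(12608 + i \sqrt{42}\right) = \left(\left(-49 - 7304\right) + \left(2 + 2697\right)\right) - \left(12608 + i \sqrt{42}\right) = \left(-7353 + 2699\right) - \left(12608 + i \sqrt{42}\right) = -4654 - \left(12608 + i \sqrt{42}\right) = -17262 - i \sqrt{42}$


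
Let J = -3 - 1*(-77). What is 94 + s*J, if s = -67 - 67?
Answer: -9822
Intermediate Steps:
J = 74 (J = -3 + 77 = 74)
s = -134
94 + s*J = 94 - 134*74 = 94 - 9916 = -9822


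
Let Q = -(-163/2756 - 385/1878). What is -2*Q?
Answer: -683587/1293942 ≈ -0.52830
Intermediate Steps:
Q = 683587/2587884 (Q = -(-163*1/2756 - 385*1/1878) = -(-163/2756 - 385/1878) = -1*(-683587/2587884) = 683587/2587884 ≈ 0.26415)
-2*Q = -2*683587/2587884 = -683587/1293942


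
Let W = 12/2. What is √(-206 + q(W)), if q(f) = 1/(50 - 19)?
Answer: I*√197935/31 ≈ 14.352*I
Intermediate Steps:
W = 6 (W = 12*(½) = 6)
q(f) = 1/31
√(-206 + q(W)) = √(-206 + 1/31) = √(-6385/31) = I*√197935/31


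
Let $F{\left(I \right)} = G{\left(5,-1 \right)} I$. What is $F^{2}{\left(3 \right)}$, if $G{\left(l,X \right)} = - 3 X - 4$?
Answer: $9$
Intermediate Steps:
$G{\left(l,X \right)} = -4 - 3 X$
$F{\left(I \right)} = - I$ ($F{\left(I \right)} = \left(-4 - -3\right) I = \left(-4 + 3\right) I = - I$)
$F^{2}{\left(3 \right)} = \left(\left(-1\right) 3\right)^{2} = \left(-3\right)^{2} = 9$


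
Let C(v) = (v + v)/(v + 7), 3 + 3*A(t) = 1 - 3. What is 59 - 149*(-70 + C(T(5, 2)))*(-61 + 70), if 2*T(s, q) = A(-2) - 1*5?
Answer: 1060039/11 ≈ 96367.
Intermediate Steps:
A(t) = -5/3 (A(t) = -1 + (1 - 3)/3 = -1 + (1/3)*(-2) = -1 - 2/3 = -5/3)
T(s, q) = -10/3 (T(s, q) = (-5/3 - 1*5)/2 = (-5/3 - 5)/2 = (1/2)*(-20/3) = -10/3)
C(v) = 2*v/(7 + v) (C(v) = (2*v)/(7 + v) = 2*v/(7 + v))
59 - 149*(-70 + C(T(5, 2)))*(-61 + 70) = 59 - 149*(-70 + 2*(-10/3)/(7 - 10/3))*(-61 + 70) = 59 - 149*(-70 + 2*(-10/3)/(11/3))*9 = 59 - 149*(-70 + 2*(-10/3)*(3/11))*9 = 59 - 149*(-70 - 20/11)*9 = 59 - (-117710)*9/11 = 59 - 149*(-7110/11) = 59 + 1059390/11 = 1060039/11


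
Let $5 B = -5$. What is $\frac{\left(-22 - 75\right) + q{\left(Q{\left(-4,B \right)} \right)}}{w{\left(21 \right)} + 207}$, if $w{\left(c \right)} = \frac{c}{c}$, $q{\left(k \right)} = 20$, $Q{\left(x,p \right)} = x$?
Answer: $- \frac{77}{208} \approx -0.37019$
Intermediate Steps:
$B = -1$ ($B = \frac{1}{5} \left(-5\right) = -1$)
$w{\left(c \right)} = 1$
$\frac{\left(-22 - 75\right) + q{\left(Q{\left(-4,B \right)} \right)}}{w{\left(21 \right)} + 207} = \frac{\left(-22 - 75\right) + 20}{1 + 207} = \frac{-97 + 20}{208} = \left(-77\right) \frac{1}{208} = - \frac{77}{208}$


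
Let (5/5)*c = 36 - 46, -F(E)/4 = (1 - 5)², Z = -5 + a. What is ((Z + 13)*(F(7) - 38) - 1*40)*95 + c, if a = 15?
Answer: -226680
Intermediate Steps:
Z = 10 (Z = -5 + 15 = 10)
F(E) = -64 (F(E) = -4*(1 - 5)² = -4*(-4)² = -4*16 = -64)
c = -10 (c = 36 - 46 = -10)
((Z + 13)*(F(7) - 38) - 1*40)*95 + c = ((10 + 13)*(-64 - 38) - 1*40)*95 - 10 = (23*(-102) - 40)*95 - 10 = (-2346 - 40)*95 - 10 = -2386*95 - 10 = -226670 - 10 = -226680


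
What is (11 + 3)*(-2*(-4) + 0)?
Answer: 112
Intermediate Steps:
(11 + 3)*(-2*(-4) + 0) = 14*(8 + 0) = 14*8 = 112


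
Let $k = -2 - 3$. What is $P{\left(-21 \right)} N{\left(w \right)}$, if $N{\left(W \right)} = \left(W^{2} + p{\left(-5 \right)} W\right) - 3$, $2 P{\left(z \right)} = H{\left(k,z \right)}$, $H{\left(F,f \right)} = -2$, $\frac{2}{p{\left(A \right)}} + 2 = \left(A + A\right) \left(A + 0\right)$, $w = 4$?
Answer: $- \frac{79}{6} \approx -13.167$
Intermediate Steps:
$p{\left(A \right)} = \frac{2}{-2 + 2 A^{2}}$ ($p{\left(A \right)} = \frac{2}{-2 + \left(A + A\right) \left(A + 0\right)} = \frac{2}{-2 + 2 A A} = \frac{2}{-2 + 2 A^{2}}$)
$k = -5$ ($k = -2 - 3 = -5$)
$P{\left(z \right)} = -1$ ($P{\left(z \right)} = \frac{1}{2} \left(-2\right) = -1$)
$N{\left(W \right)} = -3 + W^{2} + \frac{W}{24}$ ($N{\left(W \right)} = \left(W^{2} + \frac{W}{-1 + \left(-5\right)^{2}}\right) - 3 = \left(W^{2} + \frac{W}{-1 + 25}\right) - 3 = \left(W^{2} + \frac{W}{24}\right) - 3 = -3 + W^{2} + \frac{W}{24}$)
$P{\left(-21 \right)} N{\left(w \right)} = - (-3 + 4^{2} + \frac{1}{24} \cdot 4) = - (-3 + 16 + \frac{1}{6}) = \left(-1\right) \frac{79}{6} = - \frac{79}{6}$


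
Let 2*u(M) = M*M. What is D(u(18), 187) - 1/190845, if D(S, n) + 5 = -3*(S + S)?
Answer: -186455566/190845 ≈ -977.00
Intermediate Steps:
u(M) = M**2/2 (u(M) = (M*M)/2 = M**2/2)
D(S, n) = -5 - 6*S (D(S, n) = -5 - 3*(S + S) = -5 - 6*S)
D(u(18), 187) - 1/190845 = (-5 - 3*18**2) - 1/190845 = (-5 - 3*324) - 1*1/190845 = (-5 - 6*162) - 1/190845 = (-5 - 972) - 1/190845 = -977 - 1/190845 = -186455566/190845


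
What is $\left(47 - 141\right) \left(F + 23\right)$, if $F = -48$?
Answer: $2350$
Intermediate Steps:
$\left(47 - 141\right) \left(F + 23\right) = \left(47 - 141\right) \left(-48 + 23\right) = \left(-94\right) \left(-25\right) = 2350$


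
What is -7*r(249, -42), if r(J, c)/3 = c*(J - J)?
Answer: 0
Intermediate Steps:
r(J, c) = 0 (r(J, c) = 3*(c*(J - J)) = 3*(c*0) = 3*0 = 0)
-7*r(249, -42) = -7*0 = 0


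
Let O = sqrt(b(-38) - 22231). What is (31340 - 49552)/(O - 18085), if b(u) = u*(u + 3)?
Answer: 164682010/163544063 + 9106*I*sqrt(20901)/163544063 ≈ 1.007 + 0.0080496*I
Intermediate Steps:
b(u) = u*(3 + u)
O = I*sqrt(20901) (O = sqrt(-38*(3 - 38) - 22231) = sqrt(-38*(-35) - 22231) = sqrt(1330 - 22231) = sqrt(-20901) = I*sqrt(20901) ≈ 144.57*I)
(31340 - 49552)/(O - 18085) = (31340 - 49552)/(I*sqrt(20901) - 18085) = -18212/(-18085 + I*sqrt(20901))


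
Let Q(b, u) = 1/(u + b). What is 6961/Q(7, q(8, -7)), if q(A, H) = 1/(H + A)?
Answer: 55688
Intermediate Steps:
q(A, H) = 1/(A + H)
Q(b, u) = 1/(b + u)
6961/Q(7, q(8, -7)) = 6961/(1/(7 + 1/(8 - 7))) = 6961/(1/(7 + 1/1)) = 6961/(1/(7 + 1)) = 6961/(1/8) = 6961/(⅛) = 6961*8 = 55688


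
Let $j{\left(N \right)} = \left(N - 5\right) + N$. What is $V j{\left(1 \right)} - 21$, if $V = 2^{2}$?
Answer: $-33$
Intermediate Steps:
$V = 4$
$j{\left(N \right)} = -5 + 2 N$ ($j{\left(N \right)} = \left(-5 + N\right) + N = -5 + 2 N$)
$V j{\left(1 \right)} - 21 = 4 \left(-5 + 2 \cdot 1\right) - 21 = 4 \left(-5 + 2\right) - 21 = 4 \left(-3\right) - 21 = -12 - 21 = -33$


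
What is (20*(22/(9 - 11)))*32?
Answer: -7040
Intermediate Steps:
(20*(22/(9 - 11)))*32 = (20*(22/(-2)))*32 = (20*(22*(-½)))*32 = (20*(-11))*32 = -220*32 = -7040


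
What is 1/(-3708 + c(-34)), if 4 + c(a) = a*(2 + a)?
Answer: -1/2624 ≈ -0.00038110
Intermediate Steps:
c(a) = -4 + a*(2 + a)
1/(-3708 + c(-34)) = 1/(-3708 + (-4 + (-34)² + 2*(-34))) = 1/(-3708 + (-4 + 1156 - 68)) = 1/(-3708 + 1084) = 1/(-2624) = -1/2624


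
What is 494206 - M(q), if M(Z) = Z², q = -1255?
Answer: -1080819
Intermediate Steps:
494206 - M(q) = 494206 - 1*(-1255)² = 494206 - 1*1575025 = 494206 - 1575025 = -1080819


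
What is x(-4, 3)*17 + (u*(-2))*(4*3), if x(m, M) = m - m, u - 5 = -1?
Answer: -96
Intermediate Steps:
u = 4 (u = 5 - 1 = 4)
x(m, M) = 0
x(-4, 3)*17 + (u*(-2))*(4*3) = 0*17 + (4*(-2))*(4*3) = 0 - 8*12 = 0 - 96 = -96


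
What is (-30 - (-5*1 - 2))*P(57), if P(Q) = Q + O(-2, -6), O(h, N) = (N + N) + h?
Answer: -989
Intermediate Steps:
O(h, N) = h + 2*N (O(h, N) = 2*N + h = h + 2*N)
P(Q) = -14 + Q (P(Q) = Q + (-2 + 2*(-6)) = Q + (-2 - 12) = Q - 14 = -14 + Q)
(-30 - (-5*1 - 2))*P(57) = (-30 - (-5*1 - 2))*(-14 + 57) = (-30 - (-5 - 2))*43 = (-30 - 1*(-7))*43 = (-30 + 7)*43 = -23*43 = -989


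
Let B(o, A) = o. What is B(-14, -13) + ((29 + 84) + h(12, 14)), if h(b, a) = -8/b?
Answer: 295/3 ≈ 98.333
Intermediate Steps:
B(-14, -13) + ((29 + 84) + h(12, 14)) = -14 + ((29 + 84) - 8/12) = -14 + (113 - 8*1/12) = -14 + (113 - ⅔) = -14 + 337/3 = 295/3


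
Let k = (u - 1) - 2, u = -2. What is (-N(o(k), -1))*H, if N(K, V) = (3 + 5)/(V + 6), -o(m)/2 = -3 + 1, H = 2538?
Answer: -20304/5 ≈ -4060.8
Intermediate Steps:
k = -5 (k = (-2 - 1) - 2 = -3 - 2 = -5)
o(m) = 4 (o(m) = -2*(-3 + 1) = -2*(-2) = 4)
N(K, V) = 8/(6 + V)
(-N(o(k), -1))*H = -8/(6 - 1)*2538 = -8/5*2538 = -20304/5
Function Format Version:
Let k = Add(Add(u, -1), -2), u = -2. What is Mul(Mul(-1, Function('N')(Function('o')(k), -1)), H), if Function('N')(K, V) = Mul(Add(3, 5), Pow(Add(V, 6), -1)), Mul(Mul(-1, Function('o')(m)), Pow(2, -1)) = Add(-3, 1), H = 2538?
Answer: Rational(-20304, 5) ≈ -4060.8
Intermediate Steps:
k = -5 (k = Add(Add(-2, -1), -2) = Add(-3, -2) = -5)
Function('o')(m) = 4 (Function('o')(m) = Mul(-2, Add(-3, 1)) = Mul(-2, -2) = 4)
Function('N')(K, V) = Mul(8, Pow(Add(6, V), -1))
Mul(Mul(-1, Function('N')(Function('o')(k), -1)), H) = Mul(Mul(-1, Mul(8, Pow(Add(6, -1), -1))), 2538) = Mul(Mul(-1, Mul(8, Pow(5, -1))), 2538) = Mul(Mul(-1, Mul(8, Rational(1, 5))), 2538) = Mul(Mul(-1, Rational(8, 5)), 2538) = Mul(Rational(-8, 5), 2538) = Rational(-20304, 5)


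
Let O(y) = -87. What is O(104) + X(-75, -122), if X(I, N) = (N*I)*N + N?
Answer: -1116509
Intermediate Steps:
X(I, N) = N + I*N² (X(I, N) = (I*N)*N + N = I*N² + N = N + I*N²)
O(104) + X(-75, -122) = -87 - 122*(1 - 75*(-122)) = -87 - 122*(1 + 9150) = -87 - 122*9151 = -87 - 1116422 = -1116509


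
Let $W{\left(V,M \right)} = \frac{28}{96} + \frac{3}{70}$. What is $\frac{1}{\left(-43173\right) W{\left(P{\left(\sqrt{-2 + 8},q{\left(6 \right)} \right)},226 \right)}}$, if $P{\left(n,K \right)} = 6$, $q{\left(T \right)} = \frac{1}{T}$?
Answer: $- \frac{280}{4043871} \approx -6.9241 \cdot 10^{-5}$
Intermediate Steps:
$W{\left(V,M \right)} = \frac{281}{840}$ ($W{\left(V,M \right)} = 28 \cdot \frac{1}{96} + 3 \cdot \frac{1}{70} = \frac{7}{24} + \frac{3}{70} = \frac{281}{840}$)
$\frac{1}{\left(-43173\right) W{\left(P{\left(\sqrt{-2 + 8},q{\left(6 \right)} \right)},226 \right)}} = \frac{1}{\left(-43173\right) \frac{281}{840}} = \left(- \frac{1}{43173}\right) \frac{840}{281} = - \frac{280}{4043871}$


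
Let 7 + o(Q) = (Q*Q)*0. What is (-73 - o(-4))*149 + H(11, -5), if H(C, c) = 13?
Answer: -9821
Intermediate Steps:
o(Q) = -7 (o(Q) = -7 + (Q*Q)*0 = -7 + Q**2*0 = -7 + 0 = -7)
(-73 - o(-4))*149 + H(11, -5) = (-73 - 1*(-7))*149 + 13 = (-73 + 7)*149 + 13 = -66*149 + 13 = -9834 + 13 = -9821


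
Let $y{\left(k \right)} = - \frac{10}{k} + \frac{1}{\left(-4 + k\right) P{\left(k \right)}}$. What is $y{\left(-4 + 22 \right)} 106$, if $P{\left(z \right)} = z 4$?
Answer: $- \frac{29627}{504} \approx -58.784$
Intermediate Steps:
$P{\left(z \right)} = 4 z$
$y{\left(k \right)} = - \frac{10}{k} + \frac{1}{4 k \left(-4 + k\right)}$ ($y{\left(k \right)} = - \frac{10}{k} + \frac{1}{\left(-4 + k\right) 4 k} = - \frac{10}{k} + \frac{\frac{1}{4} \frac{1}{k}}{-4 + k} = - \frac{10}{k} + \frac{1}{4 k \left(-4 + k\right)}$)
$y{\left(-4 + 22 \right)} 106 = \frac{161 - 40 \left(-4 + 22\right)}{4 \left(-4 + 22\right) \left(-4 + \left(-4 + 22\right)\right)} 106 = \frac{161 - 720}{4 \cdot 18 \left(-4 + 18\right)} 106 = \frac{1}{4} \cdot \frac{1}{18} \cdot \frac{1}{14} \left(161 - 720\right) 106 = \frac{1}{4} \cdot \frac{1}{18} \cdot \frac{1}{14} \left(-559\right) 106 = \left(- \frac{559}{1008}\right) 106 = - \frac{29627}{504}$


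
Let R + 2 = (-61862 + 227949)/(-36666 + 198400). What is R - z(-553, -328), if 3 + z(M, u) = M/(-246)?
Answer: -2198734/9946641 ≈ -0.22105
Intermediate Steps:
z(M, u) = -3 - M/246 (z(M, u) = -3 + M/(-246) = -3 + M*(-1/246) = -3 - M/246)
R = -157381/161734 (R = -2 + (-61862 + 227949)/(-36666 + 198400) = -2 + 166087/161734 = -157381/161734 ≈ -0.97309)
R - z(-553, -328) = -157381/161734 - (-3 - 1/246*(-553)) = -157381/161734 - (-3 + 553/246) = -157381/161734 - 1*(-185/246) = -157381/161734 + 185/246 = -2198734/9946641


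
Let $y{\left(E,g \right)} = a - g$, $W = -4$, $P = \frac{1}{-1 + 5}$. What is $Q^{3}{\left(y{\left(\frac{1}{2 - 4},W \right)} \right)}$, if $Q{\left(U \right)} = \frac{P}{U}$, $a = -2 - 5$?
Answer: $- \frac{1}{1728} \approx -0.0005787$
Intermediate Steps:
$P = \frac{1}{4} \approx 0.25$
$a = -7$
$y{\left(E,g \right)} = -7 - g$
$Q{\left(U \right)} = \frac{1}{4 U}$
$Q^{3}{\left(y{\left(\frac{1}{2 - 4},W \right)} \right)} = \left(\frac{1}{4 \left(-7 - -4\right)}\right)^{3} = \left(\frac{1}{4 \left(-7 + 4\right)}\right)^{3} = \left(\frac{1}{4 \left(-3\right)}\right)^{3} = \left(\frac{1}{4} \left(- \frac{1}{3}\right)\right)^{3} = \left(- \frac{1}{12}\right)^{3} = - \frac{1}{1728}$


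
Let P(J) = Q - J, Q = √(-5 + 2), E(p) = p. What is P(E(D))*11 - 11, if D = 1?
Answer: -22 + 11*I*√3 ≈ -22.0 + 19.053*I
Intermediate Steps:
Q = I*√3 (Q = √(-3) = I*√3 ≈ 1.732*I)
P(J) = -J + I*√3 (P(J) = I*√3 - J = -J + I*√3)
P(E(D))*11 - 11 = (-1*1 + I*√3)*11 - 11 = (-1 + I*√3)*11 - 11 = (-11 + 11*I*√3) - 11 = -22 + 11*I*√3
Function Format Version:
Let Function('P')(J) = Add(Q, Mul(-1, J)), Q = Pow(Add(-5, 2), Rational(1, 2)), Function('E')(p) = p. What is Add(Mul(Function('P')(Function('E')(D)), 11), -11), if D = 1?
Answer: Add(-22, Mul(11, I, Pow(3, Rational(1, 2)))) ≈ Add(-22.000, Mul(19.053, I))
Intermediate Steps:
Q = Mul(I, Pow(3, Rational(1, 2))) (Q = Pow(-3, Rational(1, 2)) = Mul(I, Pow(3, Rational(1, 2))) ≈ Mul(1.7320, I))
Function('P')(J) = Add(Mul(-1, J), Mul(I, Pow(3, Rational(1, 2)))) (Function('P')(J) = Add(Mul(I, Pow(3, Rational(1, 2))), Mul(-1, J)) = Add(Mul(-1, J), Mul(I, Pow(3, Rational(1, 2)))))
Add(Mul(Function('P')(Function('E')(D)), 11), -11) = Add(Mul(Add(Mul(-1, 1), Mul(I, Pow(3, Rational(1, 2)))), 11), -11) = Add(Mul(Add(-1, Mul(I, Pow(3, Rational(1, 2)))), 11), -11) = Add(Add(-11, Mul(11, I, Pow(3, Rational(1, 2)))), -11) = Add(-22, Mul(11, I, Pow(3, Rational(1, 2))))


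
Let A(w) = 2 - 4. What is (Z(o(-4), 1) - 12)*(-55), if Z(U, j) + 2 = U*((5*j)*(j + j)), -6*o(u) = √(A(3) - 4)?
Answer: 770 + 275*I*√6/3 ≈ 770.0 + 224.54*I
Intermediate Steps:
A(w) = -2
o(u) = -I*√6/6 (o(u) = -√(-2 - 4)/6 = -I*√6/6)
Z(U, j) = -2 + 10*U*j² (Z(U, j) = -2 + U*((5*j)*(j + j)) = -2 + U*((5*j)*(2*j)) = -2 + U*(10*j²) = -2 + 10*U*j²)
(Z(o(-4), 1) - 12)*(-55) = ((-2 + 10*(-I*√6/6)*1²) - 12)*(-55) = ((-2 + 10*(-I*√6/6)*1) - 12)*(-55) = ((-2 - 5*I*√6/3) - 12)*(-55) = (-14 - 5*I*√6/3)*(-55) = 770 + 275*I*√6/3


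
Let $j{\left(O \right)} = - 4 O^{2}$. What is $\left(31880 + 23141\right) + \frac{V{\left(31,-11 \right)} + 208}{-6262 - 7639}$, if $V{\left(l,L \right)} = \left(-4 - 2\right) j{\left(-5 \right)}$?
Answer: $\frac{764846113}{13901} \approx 55021.0$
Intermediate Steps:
$V{\left(l,L \right)} = 600$ ($V{\left(l,L \right)} = \left(-4 - 2\right) \left(- 4 \left(-5\right)^{2}\right) = - 6 \left(\left(-4\right) 25\right) = \left(-6\right) \left(-100\right) = 600$)
$\left(31880 + 23141\right) + \frac{V{\left(31,-11 \right)} + 208}{-6262 - 7639} = \left(31880 + 23141\right) + \frac{600 + 208}{-6262 - 7639} = 55021 + \frac{808}{-13901} = 55021 + 808 \left(- \frac{1}{13901}\right) = 55021 - \frac{808}{13901} = \frac{764846113}{13901}$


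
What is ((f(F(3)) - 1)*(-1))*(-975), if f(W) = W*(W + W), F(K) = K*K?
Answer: 156975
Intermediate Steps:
F(K) = K**2
f(W) = 2*W**2 (f(W) = W*(2*W) = 2*W**2)
((f(F(3)) - 1)*(-1))*(-975) = ((2*(3**2)**2 - 1)*(-1))*(-975) = ((2*9**2 - 1)*(-1))*(-975) = ((2*81 - 1)*(-1))*(-975) = ((162 - 1)*(-1))*(-975) = (161*(-1))*(-975) = -161*(-975) = 156975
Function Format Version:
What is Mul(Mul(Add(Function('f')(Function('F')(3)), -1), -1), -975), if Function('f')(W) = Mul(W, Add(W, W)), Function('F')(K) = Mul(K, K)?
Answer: 156975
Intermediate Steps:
Function('F')(K) = Pow(K, 2)
Function('f')(W) = Mul(2, Pow(W, 2)) (Function('f')(W) = Mul(W, Mul(2, W)) = Mul(2, Pow(W, 2)))
Mul(Mul(Add(Function('f')(Function('F')(3)), -1), -1), -975) = Mul(Mul(Add(Mul(2, Pow(Pow(3, 2), 2)), -1), -1), -975) = Mul(Mul(Add(Mul(2, Pow(9, 2)), -1), -1), -975) = Mul(Mul(Add(Mul(2, 81), -1), -1), -975) = Mul(Mul(Add(162, -1), -1), -975) = Mul(Mul(161, -1), -975) = Mul(-161, -975) = 156975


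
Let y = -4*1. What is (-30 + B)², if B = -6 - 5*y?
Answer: 256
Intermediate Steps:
y = -4
B = 14 (B = -6 - 5*(-4) = -6 + 20 = 14)
(-30 + B)² = (-30 + 14)² = (-16)² = 256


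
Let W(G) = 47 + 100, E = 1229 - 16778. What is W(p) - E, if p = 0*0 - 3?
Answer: 15696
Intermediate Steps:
p = -3 (p = 0 - 3 = -3)
E = -15549
W(G) = 147
W(p) - E = 147 - 1*(-15549) = 147 + 15549 = 15696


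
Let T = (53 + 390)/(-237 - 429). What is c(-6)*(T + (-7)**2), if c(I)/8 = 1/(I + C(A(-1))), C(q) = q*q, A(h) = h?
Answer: -128764/1665 ≈ -77.336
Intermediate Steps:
C(q) = q**2
T = -443/666 (T = 443/(-666) = 443*(-1/666) = -443/666 ≈ -0.66516)
c(I) = 8/(1 + I) (c(I) = 8/(I + (-1)**2) = 8/(I + 1) = 8/(1 + I))
c(-6)*(T + (-7)**2) = (8/(1 - 6))*(-443/666 + (-7)**2) = (8/(-5))*(-443/666 + 49) = (8*(-1/5))*(32191/666) = -8/5*32191/666 = -128764/1665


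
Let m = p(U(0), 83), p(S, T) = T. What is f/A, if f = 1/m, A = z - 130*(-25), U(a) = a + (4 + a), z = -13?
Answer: 1/268671 ≈ 3.7220e-6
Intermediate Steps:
U(a) = 4 + 2*a
A = 3237 (A = -13 - 130*(-25) = -13 + 3250 = 3237)
m = 83
f = 1/83 ≈ 0.012048
f/A = (1/83)/3237 = (1/83)*(1/3237) = 1/268671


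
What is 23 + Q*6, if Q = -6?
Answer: -13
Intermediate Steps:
23 + Q*6 = 23 - 6*6 = 23 - 36 = -13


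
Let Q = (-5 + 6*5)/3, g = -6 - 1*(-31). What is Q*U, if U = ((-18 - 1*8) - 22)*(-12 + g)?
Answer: -5200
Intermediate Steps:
g = 25 (g = -6 + 31 = 25)
Q = 25/3 (Q = (-5 + 30)*(⅓) = 25*(⅓) = 25/3 ≈ 8.3333)
U = -624 (U = ((-18 - 1*8) - 22)*(-12 + 25) = ((-18 - 8) - 22)*13 = (-26 - 22)*13 = -48*13 = -624)
Q*U = (25/3)*(-624) = -5200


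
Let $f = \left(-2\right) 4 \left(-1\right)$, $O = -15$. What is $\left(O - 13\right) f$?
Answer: $-224$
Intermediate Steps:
$f = 8$ ($f = \left(-8\right) \left(-1\right) = 8$)
$\left(O - 13\right) f = \left(-15 - 13\right) 8 = \left(-28\right) 8 = -224$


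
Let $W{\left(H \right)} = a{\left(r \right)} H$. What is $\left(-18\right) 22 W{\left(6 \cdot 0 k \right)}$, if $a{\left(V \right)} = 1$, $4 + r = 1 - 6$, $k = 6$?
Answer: $0$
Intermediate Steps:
$r = -9$ ($r = -4 + \left(1 - 6\right) = -4 - 5 = -9$)
$W{\left(H \right)} = H$ ($W{\left(H \right)} = 1 H = H$)
$\left(-18\right) 22 W{\left(6 \cdot 0 k \right)} = \left(-18\right) 22 \cdot 6 \cdot 0 \cdot 6 = - 396 \cdot 0 \cdot 6 = \left(-396\right) 0 = 0$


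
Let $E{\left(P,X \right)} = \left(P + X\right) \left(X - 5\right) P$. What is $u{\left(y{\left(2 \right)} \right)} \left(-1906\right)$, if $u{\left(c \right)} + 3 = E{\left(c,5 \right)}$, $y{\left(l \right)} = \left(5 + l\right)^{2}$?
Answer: $5718$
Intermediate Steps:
$E{\left(P,X \right)} = P \left(-5 + X\right) \left(P + X\right)$ ($E{\left(P,X \right)} = \left(P + X\right) \left(-5 + X\right) P = \left(-5 + X\right) \left(P + X\right) P = P \left(-5 + X\right) \left(P + X\right)$)
$u{\left(c \right)} = -3$ ($u{\left(c \right)} = -3 + c \left(5^{2} - 5 c - 25 + c 5\right) = -3 + c \left(25 - 5 c - 25 + 5 c\right) = -3 + c 0 = -3 + 0 = -3$)
$u{\left(y{\left(2 \right)} \right)} \left(-1906\right) = \left(-3\right) \left(-1906\right) = 5718$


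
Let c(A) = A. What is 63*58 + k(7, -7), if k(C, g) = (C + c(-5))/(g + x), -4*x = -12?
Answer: 7307/2 ≈ 3653.5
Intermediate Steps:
x = 3 (x = -¼*(-12) = 3)
k(C, g) = (-5 + C)/(3 + g) (k(C, g) = (C - 5)/(g + 3) = (-5 + C)/(3 + g))
63*58 + k(7, -7) = 63*58 + (-5 + 7)/(3 - 7) = 3654 + 2/(-4) = 3654 - ¼*2 = 3654 - ½ = 7307/2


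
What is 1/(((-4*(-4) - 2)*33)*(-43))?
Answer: -1/19866 ≈ -5.0337e-5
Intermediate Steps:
1/(((-4*(-4) - 2)*33)*(-43)) = 1/(((16 - 2)*33)*(-43)) = 1/((14*33)*(-43)) = 1/(462*(-43)) = 1/(-19866) = -1/19866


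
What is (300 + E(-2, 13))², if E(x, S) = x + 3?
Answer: 90601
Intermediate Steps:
E(x, S) = 3 + x
(300 + E(-2, 13))² = (300 + (3 - 2))² = (300 + 1)² = 301² = 90601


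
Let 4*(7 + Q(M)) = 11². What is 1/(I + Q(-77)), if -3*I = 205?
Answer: -12/541 ≈ -0.022181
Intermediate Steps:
I = -205/3 (I = -⅓*205 = -205/3 ≈ -68.333)
Q(M) = 93/4 (Q(M) = -7 + (¼)*11² = -7 + (¼)*121 = -7 + 121/4 = 93/4)
1/(I + Q(-77)) = 1/(-205/3 + 93/4) = 1/(-541/12) = -12/541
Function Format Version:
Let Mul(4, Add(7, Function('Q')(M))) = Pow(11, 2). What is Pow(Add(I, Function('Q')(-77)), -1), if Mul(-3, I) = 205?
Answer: Rational(-12, 541) ≈ -0.022181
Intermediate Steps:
I = Rational(-205, 3) (I = Mul(Rational(-1, 3), 205) = Rational(-205, 3) ≈ -68.333)
Function('Q')(M) = Rational(93, 4) (Function('Q')(M) = Add(-7, Mul(Rational(1, 4), Pow(11, 2))) = Add(-7, Mul(Rational(1, 4), 121)) = Add(-7, Rational(121, 4)) = Rational(93, 4))
Pow(Add(I, Function('Q')(-77)), -1) = Pow(Add(Rational(-205, 3), Rational(93, 4)), -1) = Pow(Rational(-541, 12), -1) = Rational(-12, 541)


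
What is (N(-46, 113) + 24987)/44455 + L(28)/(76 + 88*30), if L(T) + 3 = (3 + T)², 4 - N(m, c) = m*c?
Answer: 62290607/60369890 ≈ 1.0318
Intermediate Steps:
N(m, c) = 4 - c*m (N(m, c) = 4 - m*c = 4 - c*m)
L(T) = -3 + (3 + T)²
(N(-46, 113) + 24987)/44455 + L(28)/(76 + 88*30) = ((4 - 1*113*(-46)) + 24987)/44455 + (-3 + (3 + 28)²)/(76 + 88*30) = ((4 + 5198) + 24987)*(1/44455) + (-3 + 31²)/(76 + 2640) = (5202 + 24987)*(1/44455) + (-3 + 961)/2716 = 30189*(1/44455) + 958*(1/2716) = 30189/44455 + 479/1358 = 62290607/60369890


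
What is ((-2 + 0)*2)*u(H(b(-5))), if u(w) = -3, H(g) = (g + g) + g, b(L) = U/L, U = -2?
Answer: 12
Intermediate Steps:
b(L) = -2/L
H(g) = 3*g (H(g) = 2*g + g = 3*g)
((-2 + 0)*2)*u(H(b(-5))) = ((-2 + 0)*2)*(-3) = -2*2*(-3) = -4*(-3) = 12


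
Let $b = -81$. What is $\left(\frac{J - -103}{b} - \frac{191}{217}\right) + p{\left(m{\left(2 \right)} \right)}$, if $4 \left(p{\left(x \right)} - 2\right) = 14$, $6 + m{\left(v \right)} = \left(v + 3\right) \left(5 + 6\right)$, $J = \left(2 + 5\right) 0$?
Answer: $\frac{117703}{35154} \approx 3.3482$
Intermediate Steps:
$J = 0$ ($J = 7 \cdot 0 = 0$)
$m{\left(v \right)} = 27 + 11 v$ ($m{\left(v \right)} = -6 + \left(v + 3\right) \left(5 + 6\right) = -6 + \left(3 + v\right) 11 = -6 + \left(33 + 11 v\right) = 27 + 11 v$)
$p{\left(x \right)} = \frac{11}{2}$ ($p{\left(x \right)} = 2 + \frac{1}{4} \cdot 14 = 2 + \frac{7}{2} = \frac{11}{2}$)
$\left(\frac{J - -103}{b} - \frac{191}{217}\right) + p{\left(m{\left(2 \right)} \right)} = \left(\frac{0 - -103}{-81} - \frac{191}{217}\right) + \frac{11}{2} = \left(\left(0 + 103\right) \left(- \frac{1}{81}\right) - \frac{191}{217}\right) + \frac{11}{2} = \left(103 \left(- \frac{1}{81}\right) - \frac{191}{217}\right) + \frac{11}{2} = \left(- \frac{103}{81} - \frac{191}{217}\right) + \frac{11}{2} = - \frac{37822}{17577} + \frac{11}{2} = \frac{117703}{35154}$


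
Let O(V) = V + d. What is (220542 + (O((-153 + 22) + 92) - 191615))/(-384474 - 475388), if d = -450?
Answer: -14219/429931 ≈ -0.033073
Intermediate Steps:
O(V) = -450 + V (O(V) = V - 450 = -450 + V)
(220542 + (O((-153 + 22) + 92) - 191615))/(-384474 - 475388) = (220542 + ((-450 + ((-153 + 22) + 92)) - 191615))/(-384474 - 475388) = (220542 + ((-450 + (-131 + 92)) - 191615))/(-859862) = (220542 + ((-450 - 39) - 191615))*(-1/859862) = (220542 + (-489 - 191615))*(-1/859862) = (220542 - 192104)*(-1/859862) = 28438*(-1/859862) = -14219/429931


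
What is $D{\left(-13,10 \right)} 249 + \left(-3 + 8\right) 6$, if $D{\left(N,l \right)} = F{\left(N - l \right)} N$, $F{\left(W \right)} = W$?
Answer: $74481$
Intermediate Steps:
$D{\left(N,l \right)} = N \left(N - l\right)$ ($D{\left(N,l \right)} = \left(N - l\right) N = N \left(N - l\right)$)
$D{\left(-13,10 \right)} 249 + \left(-3 + 8\right) 6 = - 13 \left(-13 - 10\right) 249 + \left(-3 + 8\right) 6 = - 13 \left(-13 - 10\right) 249 + 5 \cdot 6 = \left(-13\right) \left(-23\right) 249 + 30 = 299 \cdot 249 + 30 = 74451 + 30 = 74481$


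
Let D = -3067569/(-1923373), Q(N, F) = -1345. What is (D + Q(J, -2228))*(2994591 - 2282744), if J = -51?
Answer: -1839319478617252/1923373 ≈ -9.5630e+8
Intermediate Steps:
D = 3067569/1923373 (D = -3067569*(-1/1923373) = 3067569/1923373 ≈ 1.5949)
(D + Q(J, -2228))*(2994591 - 2282744) = (3067569/1923373 - 1345)*(2994591 - 2282744) = -2583869116/1923373*711847 = -1839319478617252/1923373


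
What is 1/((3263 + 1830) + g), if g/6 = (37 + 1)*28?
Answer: 1/11477 ≈ 8.7131e-5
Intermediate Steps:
g = 6384 (g = 6*((37 + 1)*28) = 6*(38*28) = 6*1064 = 6384)
1/((3263 + 1830) + g) = 1/((3263 + 1830) + 6384) = 1/(5093 + 6384) = 1/11477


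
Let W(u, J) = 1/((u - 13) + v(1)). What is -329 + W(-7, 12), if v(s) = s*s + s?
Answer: -5923/18 ≈ -329.06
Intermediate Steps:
v(s) = s + s² (v(s) = s² + s = s + s²)
W(u, J) = 1/(-11 + u) (W(u, J) = 1/((u - 13) + 1*(1 + 1)) = 1/((-13 + u) + 1*2) = 1/((-13 + u) + 2) = 1/(-11 + u))
-329 + W(-7, 12) = -329 + 1/(-11 - 7) = -329 + 1/(-18) = -329 - 1/18 = -5923/18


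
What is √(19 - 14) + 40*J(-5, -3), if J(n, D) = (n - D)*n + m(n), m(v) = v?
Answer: 200 + √5 ≈ 202.24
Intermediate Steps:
J(n, D) = n + n*(n - D) (J(n, D) = (n - D)*n + n = n*(n - D) + n = n + n*(n - D))
√(19 - 14) + 40*J(-5, -3) = √(19 - 14) + 40*(-5*(1 - 5 - 1*(-3))) = √5 + 40*(-5*(1 - 5 + 3)) = √5 + 40*(-5*(-1)) = √5 + 40*5 = √5 + 200 = 200 + √5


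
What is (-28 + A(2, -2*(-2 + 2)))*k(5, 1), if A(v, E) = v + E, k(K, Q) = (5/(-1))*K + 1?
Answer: 624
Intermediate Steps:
k(K, Q) = 1 - 5*K (k(K, Q) = (5*(-1))*K + 1 = -5*K + 1 = 1 - 5*K)
A(v, E) = E + v
(-28 + A(2, -2*(-2 + 2)))*k(5, 1) = (-28 + (-2*(-2 + 2) + 2))*(1 - 5*5) = (-28 + (-2*0 + 2))*(1 - 25) = (-28 + (0 + 2))*(-24) = (-28 + 2)*(-24) = -26*(-24) = 624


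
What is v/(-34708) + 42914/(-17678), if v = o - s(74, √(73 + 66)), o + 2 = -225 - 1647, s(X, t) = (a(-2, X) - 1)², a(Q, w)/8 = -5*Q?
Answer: -673001071/306784012 ≈ -2.1937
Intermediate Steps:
a(Q, w) = -40*Q (a(Q, w) = 8*(-5*Q) = -40*Q)
s(X, t) = 6241 (s(X, t) = (-40*(-2) - 1)² = (80 - 1)² = 79² = 6241)
o = -1874 (o = -2 + (-225 - 1647) = -2 - 1872 = -1874)
v = -8115 (v = -1874 - 1*6241 = -1874 - 6241 = -8115)
v/(-34708) + 42914/(-17678) = -8115/(-34708) + 42914/(-17678) = -8115*(-1/34708) + 42914*(-1/17678) = 8115/34708 - 21457/8839 = -673001071/306784012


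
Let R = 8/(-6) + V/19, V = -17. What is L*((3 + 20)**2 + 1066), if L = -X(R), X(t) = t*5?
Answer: 1012825/57 ≈ 17769.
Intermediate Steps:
R = -127/57 (R = 8/(-6) - 17/19 = 8*(-1/6) - 17*1/19 = -4/3 - 17/19 = -127/57 ≈ -2.2281)
X(t) = 5*t
L = 635/57 (L = -5*(-127)/57 = -1*(-635/57) = 635/57 ≈ 11.140)
L*((3 + 20)**2 + 1066) = 635*((3 + 20)**2 + 1066)/57 = 635*(23**2 + 1066)/57 = 635*(529 + 1066)/57 = (635/57)*1595 = 1012825/57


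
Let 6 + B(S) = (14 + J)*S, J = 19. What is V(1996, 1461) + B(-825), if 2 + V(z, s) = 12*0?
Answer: -27233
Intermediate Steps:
V(z, s) = -2 (V(z, s) = -2 + 12*0 = -2 + 0 = -2)
B(S) = -6 + 33*S (B(S) = -6 + (14 + 19)*S = -6 + 33*S)
V(1996, 1461) + B(-825) = -2 + (-6 + 33*(-825)) = -2 + (-6 - 27225) = -2 - 27231 = -27233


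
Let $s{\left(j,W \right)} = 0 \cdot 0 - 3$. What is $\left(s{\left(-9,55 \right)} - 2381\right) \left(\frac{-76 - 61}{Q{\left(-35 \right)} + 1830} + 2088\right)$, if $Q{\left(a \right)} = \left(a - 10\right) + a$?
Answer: $- \frac{4355404696}{875} \approx -4.9776 \cdot 10^{6}$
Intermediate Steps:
$s{\left(j,W \right)} = -3$ ($s{\left(j,W \right)} = 0 - 3 = -3$)
$Q{\left(a \right)} = -10 + 2 a$ ($Q{\left(a \right)} = \left(-10 + a\right) + a = -10 + 2 a$)
$\left(s{\left(-9,55 \right)} - 2381\right) \left(\frac{-76 - 61}{Q{\left(-35 \right)} + 1830} + 2088\right) = \left(-3 - 2381\right) \left(\frac{-76 - 61}{\left(-10 + 2 \left(-35\right)\right) + 1830} + 2088\right) = - 2384 \left(- \frac{137}{\left(-10 - 70\right) + 1830} + 2088\right) = - 2384 \left(- \frac{137}{-80 + 1830} + 2088\right) = - 2384 \left(- \frac{137}{1750} + 2088\right) = \left(-2384\right) \frac{3653863}{1750} = - \frac{4355404696}{875}$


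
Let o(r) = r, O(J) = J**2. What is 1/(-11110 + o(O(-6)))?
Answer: -1/11074 ≈ -9.0302e-5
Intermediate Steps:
1/(-11110 + o(O(-6))) = 1/(-11110 + (-6)**2) = 1/(-11110 + 36) = 1/(-11074) = -1/11074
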